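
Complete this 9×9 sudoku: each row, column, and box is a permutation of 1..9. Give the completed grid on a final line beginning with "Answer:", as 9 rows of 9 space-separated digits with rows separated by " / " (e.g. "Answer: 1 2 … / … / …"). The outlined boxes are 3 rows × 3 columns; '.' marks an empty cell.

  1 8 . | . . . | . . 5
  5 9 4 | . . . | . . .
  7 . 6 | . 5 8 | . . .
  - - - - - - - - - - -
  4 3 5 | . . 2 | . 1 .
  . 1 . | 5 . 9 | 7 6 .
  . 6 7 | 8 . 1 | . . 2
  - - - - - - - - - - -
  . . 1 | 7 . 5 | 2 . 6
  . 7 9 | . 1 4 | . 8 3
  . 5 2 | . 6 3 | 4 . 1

Step 1. [r2c9∈{7,8}] col 9 places 7 nowhere but r2c9. So r2c9=7.
Step 2. [r7c8∈{9}] r7c8 is down to just 9. So r7c8=9.
Step 3. [r1c5∈{2,3,4,7,9}] across col 5, 9 lands solely at r1c5 ⇒ r1c5=9.
Step 4. [r2c5∈{2,3}] in col 5, 2 fits only at r2c5. So r2c5=2.
Step 5. [r2c8∈{3}] r2c8 is down to just 3. So r2c8=3.
Step 6. [r2c6∈{6}] r2c6 is down to just 6, so r2c6=6.
Step 7. [r3c4∈{1,3,4}] row 3 places 3 nowhere but r3c4 ⇒ r3c4=3.
Step 8. [r6c7∈{3,5,9}] in col 7, 3 fits only at r6c7. So r6c7=3.
Step 9. [r2c7∈{1,8}] across row 2, 8 lands solely at r2c7 ⇒ r2c7=8.
Step 10. [r1c8∈{2,4}] across row 1, 2 lands solely at r1c8, so r1c8=2.
Step 11. [r9c1∈{8}] nothing but 8 survives at r9c1. So r9c1=8.
Step 12. [r4c7∈{9}] r4c7 has the single candidate 9, so r4c7=9.
Step 13. [r3c8∈{4}] r3c8 is down to just 4, so r3c8=4.
Step 14. [r5c9∈{4,8}] 4 has one home in col 9: r5c9. So r5c9=4.
Step 15. [r6c1∈{9}] r6c1's peers cover all but 9 ⇒ r6c1=9.
Step 16. [r7c2∈{4}] r7c2 is down to just 4. So r7c2=4.
Step 17. [r8c4∈{2}] only 2 remains possible at r8c4. So r8c4=2.
Step 18. [r9c4∈{9}] only 9 remains possible at r9c4, so r9c4=9.
Step 19. [r9c8∈{7}] r9c8 is down to just 7 ⇒ r9c8=7.
Step 20. [r8c1∈{6}] only 6 remains possible at r8c1, so r8c1=6.
Step 21. [r6c8∈{5}] r6c8's peers cover all but 5, so r6c8=5.
Step 22. [r2c4∈{1}] r2c4 has the single candidate 1. So r2c4=1.
Step 23. [r5c3∈{8}] r5c3 is down to just 8 ⇒ r5c3=8.
Step 24. [r7c5∈{8}] r7c5's peers cover all but 8. So r7c5=8.
Step 25. [r5c1∈{2}] r5c1 is down to just 2, so r5c1=2.
Step 26. [r4c5∈{7}] r4c5 is down to just 7. So r4c5=7.
Step 27. [r4c9∈{8}] r4c9's peers cover all but 8 ⇒ r4c9=8.
Step 28. [r3c9∈{9}] nothing but 9 survives at r3c9, so r3c9=9.
Step 29. [r4c4∈{6}] only 6 remains possible at r4c4 ⇒ r4c4=6.
Step 30. [r7c1∈{3}] only 3 remains possible at r7c1. So r7c1=3.
Step 31. [r1c3∈{3}] nothing but 3 survives at r1c3 ⇒ r1c3=3.
Step 32. [r1c6∈{7}] nothing but 7 survives at r1c6 ⇒ r1c6=7.
Step 33. [r6c5∈{4}] r6c5 has the single candidate 4, so r6c5=4.
Step 34. [r1c7∈{6}] r1c7 is down to just 6. So r1c7=6.
Step 35. [r1c4∈{4}] r1c4 has the single candidate 4 ⇒ r1c4=4.
Step 36. [r3c7∈{1}] r3c7 has the single candidate 1, so r3c7=1.
Step 37. [r5c5∈{3}] r5c5 has the single candidate 3, so r5c5=3.
Step 38. [r8c7∈{5}] r8c7 is down to just 5. So r8c7=5.
Step 39. [r3c2∈{2}] r3c2 has the single candidate 2. So r3c2=2.

Answer: 1 8 3 4 9 7 6 2 5 / 5 9 4 1 2 6 8 3 7 / 7 2 6 3 5 8 1 4 9 / 4 3 5 6 7 2 9 1 8 / 2 1 8 5 3 9 7 6 4 / 9 6 7 8 4 1 3 5 2 / 3 4 1 7 8 5 2 9 6 / 6 7 9 2 1 4 5 8 3 / 8 5 2 9 6 3 4 7 1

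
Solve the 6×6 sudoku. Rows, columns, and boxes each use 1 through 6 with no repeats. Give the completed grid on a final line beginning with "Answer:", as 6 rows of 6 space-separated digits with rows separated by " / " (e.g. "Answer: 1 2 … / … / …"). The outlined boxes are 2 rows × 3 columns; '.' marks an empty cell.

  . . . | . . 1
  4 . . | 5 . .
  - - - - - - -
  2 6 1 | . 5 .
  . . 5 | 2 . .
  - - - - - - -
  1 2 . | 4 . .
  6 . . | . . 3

Step 1. [r1c4∈{3,6}] across col 4, 6 lands solely at r1c4. So r1c4=6.
Step 2. [r4c5∈{1,3,4,6}] r4c5 is the only open cell in row 4 admitting 1 ⇒ r4c5=1.
Step 3. [r2c6∈{2}] only 2 remains possible at r2c6. So r2c6=2.
Step 4. [r2c5∈{3}] r2c5's peers cover all but 3. So r2c5=3.
Step 5. [r4c2∈{3,4}] across box 3, 4 lands solely at r4c2 ⇒ r4c2=4.
Step 6. [r1c2∈{3,5}] in col 2, 3 fits only at r1c2. So r1c2=3.
Step 7. [r4c6∈{6}] r4c6 is down to just 6. So r4c6=6.
Step 8. [r4c1∈{3}] only 3 remains possible at r4c1 ⇒ r4c1=3.
Step 9. [r5c5∈{6}] r5c5's peers cover all but 6. So r5c5=6.
Step 10. [r6c3∈{4}] r6c3's peers cover all but 4, so r6c3=4.
Step 11. [r1c1∈{5}] r1c1's peers cover all but 5 ⇒ r1c1=5.
Step 12. [r5c3∈{3}] only 3 remains possible at r5c3 ⇒ r5c3=3.
Step 13. [r1c5∈{4}] only 4 remains possible at r1c5, so r1c5=4.
Step 14. [r1c3∈{2}] r1c3 has the single candidate 2 ⇒ r1c3=2.
Step 15. [r2c3∈{6}] nothing but 6 survives at r2c3, so r2c3=6.
Step 16. [r6c2∈{5}] nothing but 5 survives at r6c2 ⇒ r6c2=5.
Step 17. [r3c4∈{3}] r3c4's peers cover all but 3, so r3c4=3.
Step 18. [r6c5∈{2}] r6c5 has the single candidate 2. So r6c5=2.
Step 19. [r5c6∈{5}] r5c6's peers cover all but 5. So r5c6=5.
Step 20. [r6c4∈{1}] only 1 remains possible at r6c4. So r6c4=1.
Step 21. [r3c6∈{4}] r3c6 has the single candidate 4. So r3c6=4.
Step 22. [r2c2∈{1}] r2c2 is down to just 1, so r2c2=1.

Answer: 5 3 2 6 4 1 / 4 1 6 5 3 2 / 2 6 1 3 5 4 / 3 4 5 2 1 6 / 1 2 3 4 6 5 / 6 5 4 1 2 3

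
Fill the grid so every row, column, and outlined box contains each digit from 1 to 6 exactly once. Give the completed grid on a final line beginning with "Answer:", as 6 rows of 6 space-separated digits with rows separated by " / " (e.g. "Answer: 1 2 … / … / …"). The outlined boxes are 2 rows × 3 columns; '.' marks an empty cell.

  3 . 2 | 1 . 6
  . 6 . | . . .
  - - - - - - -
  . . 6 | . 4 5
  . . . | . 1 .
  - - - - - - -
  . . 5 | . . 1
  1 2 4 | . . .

Step 1. [r6c6∈{3}] only 3 remains possible at r6c6. So r6c6=3.
Step 2. [r4c4∈{2,3,6}] 6 has one home in row 4: r4c4, so r4c4=6.
Step 3. [r1c5∈{5}] r1c5 is down to just 5 ⇒ r1c5=5.
Step 4. [r4c2∈{3,4,5}] col 2 places 5 nowhere but r4c2. So r4c2=5.
Step 5. [r4c6∈{2}] r4c6 is down to just 2 ⇒ r4c6=2.
Step 6. [r5c4∈{2,4}] in row 5, 4 fits only at r5c4, so r5c4=4.
Step 7. [r3c4∈{3}] r3c4's peers cover all but 3 ⇒ r3c4=3.
Step 8. [r5c5∈{2,6}] r5c5 is the only open cell in row 5 admitting 2. So r5c5=2.
Step 9. [r2c1∈{4,5}] in row 2, 5 fits only at r2c1 ⇒ r2c1=5.
Step 10. [r2c3∈{1}] nothing but 1 survives at r2c3, so r2c3=1.
Step 11. [r5c1∈{6}] r5c1 has the single candidate 6. So r5c1=6.
Step 12. [r2c6∈{4}] r2c6 is down to just 4, so r2c6=4.
Step 13. [r2c4∈{2}] r2c4 has the single candidate 2, so r2c4=2.
Step 14. [r3c1∈{2}] r3c1 is down to just 2. So r3c1=2.
Step 15. [r1c2∈{4}] r1c2 is down to just 4, so r1c2=4.
Step 16. [r5c2∈{3}] r5c2's peers cover all but 3, so r5c2=3.
Step 17. [r2c5∈{3}] r2c5 has the single candidate 3. So r2c5=3.
Step 18. [r6c4∈{5}] r6c4's peers cover all but 5. So r6c4=5.
Step 19. [r4c3∈{3}] r4c3 has the single candidate 3 ⇒ r4c3=3.
Step 20. [r4c1∈{4}] nothing but 4 survives at r4c1. So r4c1=4.
Step 21. [r3c2∈{1}] nothing but 1 survives at r3c2 ⇒ r3c2=1.
Step 22. [r6c5∈{6}] only 6 remains possible at r6c5 ⇒ r6c5=6.

Answer: 3 4 2 1 5 6 / 5 6 1 2 3 4 / 2 1 6 3 4 5 / 4 5 3 6 1 2 / 6 3 5 4 2 1 / 1 2 4 5 6 3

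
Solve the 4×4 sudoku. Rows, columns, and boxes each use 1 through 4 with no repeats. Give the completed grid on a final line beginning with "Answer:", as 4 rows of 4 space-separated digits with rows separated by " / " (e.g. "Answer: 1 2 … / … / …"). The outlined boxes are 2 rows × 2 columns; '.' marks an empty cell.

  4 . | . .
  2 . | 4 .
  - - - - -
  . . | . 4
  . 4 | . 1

Step 1. [r4c1∈{3}] r4c1 is down to just 3. So r4c1=3.
Step 2. [r1c3∈{1,2,3}] 1 has one home in col 3: r1c3, so r1c3=1.
Step 3. [r3c2∈{1,2}] col 2 places 2 nowhere but r3c2 ⇒ r3c2=2.
Step 4. [r1c2∈{3}] r1c2 has the single candidate 3, so r1c2=3.
Step 5. [r2c4∈{3}] r2c4 has the single candidate 3, so r2c4=3.
Step 6. [r3c3∈{3}] only 3 remains possible at r3c3 ⇒ r3c3=3.
Step 7. [r3c1∈{1}] only 1 remains possible at r3c1, so r3c1=1.
Step 8. [r2c2∈{1}] r2c2 has the single candidate 1. So r2c2=1.
Step 9. [r1c4∈{2}] r1c4's peers cover all but 2 ⇒ r1c4=2.
Step 10. [r4c3∈{2}] r4c3's peers cover all but 2 ⇒ r4c3=2.

Answer: 4 3 1 2 / 2 1 4 3 / 1 2 3 4 / 3 4 2 1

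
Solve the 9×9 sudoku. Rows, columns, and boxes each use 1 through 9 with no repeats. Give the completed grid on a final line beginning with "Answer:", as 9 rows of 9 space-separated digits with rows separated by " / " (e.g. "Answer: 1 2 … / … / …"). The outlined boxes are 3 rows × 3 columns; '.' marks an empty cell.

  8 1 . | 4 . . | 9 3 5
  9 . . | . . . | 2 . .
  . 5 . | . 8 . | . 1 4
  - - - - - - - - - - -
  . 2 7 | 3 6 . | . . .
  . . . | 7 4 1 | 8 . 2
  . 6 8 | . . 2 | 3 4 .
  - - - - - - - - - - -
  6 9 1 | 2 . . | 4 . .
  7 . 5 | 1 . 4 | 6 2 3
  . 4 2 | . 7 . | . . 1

Step 1. [r2c9∈{6,7,8}] r2c9 is the only open cell in col 9 admitting 6 ⇒ r2c9=6.
Step 2. [r9c8∈{5,8,9}] 9 has one home in box 9: r9c8. So r9c8=9.
Step 3. [r4c8∈{5}] nothing but 5 survives at r4c8, so r4c8=5.
Step 4. [r2c4∈{5}] r2c4 has the single candidate 5 ⇒ r2c4=5.
Step 5. [r6c4∈{9}] r6c4 is down to just 9, so r6c4=9.
Step 6. [r3c4∈{6}] r3c4's peers cover all but 6. So r3c4=6.
Step 7. [r3c3∈{3}] r3c3 has the single candidate 3, so r3c3=3.
Step 8. [r7c9∈{7,8}] 8 has one home in col 9: r7c9, so r7c9=8.
Step 9. [r9c6∈{3,5,6,8}] 6 has one home in row 9: r9c6, so r9c6=6.
Step 10. [r1c6∈{7}] r1c6 is down to just 7 ⇒ r1c6=7.
Step 11. [r6c5∈{5}] nothing but 5 survives at r6c5 ⇒ r6c5=5.
Step 12. [r7c5∈{3}] r7c5 is down to just 3 ⇒ r7c5=3.
Step 13. [r4c7∈{1}] r4c7 has the single candidate 1. So r4c7=1.
Step 14. [r2c2∈{7}] nothing but 7 survives at r2c2, so r2c2=7.
Step 15. [r5c2∈{3}] r5c2's peers cover all but 3. So r5c2=3.
Step 16. [r2c3∈{4}] r2c3 is down to just 4, so r2c3=4.
Step 17. [r4c9∈{9}] r4c9 has the single candidate 9 ⇒ r4c9=9.
Step 18. [r3c1∈{2}] only 2 remains possible at r3c1. So r3c1=2.
Step 19. [r1c3∈{6}] r1c3's peers cover all but 6. So r1c3=6.
Step 20. [r9c1∈{3}] r9c1 has the single candidate 3 ⇒ r9c1=3.
Step 21. [r6c1∈{1}] r6c1 has the single candidate 1. So r6c1=1.
Step 22. [r7c6∈{5}] r7c6 is down to just 5. So r7c6=5.
Step 23. [r9c4∈{8}] nothing but 8 survives at r9c4 ⇒ r9c4=8.
Step 24. [r4c6∈{8}] r4c6 has the single candidate 8 ⇒ r4c6=8.
Step 25. [r2c6∈{3}] r2c6 has the single candidate 3 ⇒ r2c6=3.
Step 26. [r4c1∈{4}] r4c1's peers cover all but 4. So r4c1=4.
Step 27. [r5c8∈{6}] nothing but 6 survives at r5c8. So r5c8=6.
Step 28. [r6c9∈{7}] only 7 remains possible at r6c9, so r6c9=7.
Step 29. [r2c8∈{8}] nothing but 8 survives at r2c8 ⇒ r2c8=8.
Step 30. [r1c5∈{2}] r1c5's peers cover all but 2 ⇒ r1c5=2.
Step 31. [r5c3∈{9}] r5c3's peers cover all but 9 ⇒ r5c3=9.
Step 32. [r3c7∈{7}] r3c7's peers cover all but 7. So r3c7=7.
Step 33. [r8c2∈{8}] r8c2 is down to just 8. So r8c2=8.
Step 34. [r3c6∈{9}] nothing but 9 survives at r3c6, so r3c6=9.
Step 35. [r7c8∈{7}] nothing but 7 survives at r7c8, so r7c8=7.
Step 36. [r9c7∈{5}] r9c7 is down to just 5, so r9c7=5.
Step 37. [r5c1∈{5}] r5c1 has the single candidate 5, so r5c1=5.
Step 38. [r8c5∈{9}] r8c5's peers cover all but 9, so r8c5=9.
Step 39. [r2c5∈{1}] r2c5's peers cover all but 1. So r2c5=1.

Answer: 8 1 6 4 2 7 9 3 5 / 9 7 4 5 1 3 2 8 6 / 2 5 3 6 8 9 7 1 4 / 4 2 7 3 6 8 1 5 9 / 5 3 9 7 4 1 8 6 2 / 1 6 8 9 5 2 3 4 7 / 6 9 1 2 3 5 4 7 8 / 7 8 5 1 9 4 6 2 3 / 3 4 2 8 7 6 5 9 1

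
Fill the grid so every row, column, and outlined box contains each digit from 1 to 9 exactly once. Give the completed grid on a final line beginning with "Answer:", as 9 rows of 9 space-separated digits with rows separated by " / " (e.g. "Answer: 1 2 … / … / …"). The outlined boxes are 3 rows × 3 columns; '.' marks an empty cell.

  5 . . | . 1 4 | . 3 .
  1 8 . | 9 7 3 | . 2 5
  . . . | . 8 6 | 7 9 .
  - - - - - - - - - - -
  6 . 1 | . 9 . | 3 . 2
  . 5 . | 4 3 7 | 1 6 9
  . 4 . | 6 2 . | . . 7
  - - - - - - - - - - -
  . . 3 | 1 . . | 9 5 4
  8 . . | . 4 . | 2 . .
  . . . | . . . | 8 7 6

Step 1. [r9c5∈{5}] r9c5's peers cover all but 5 ⇒ r9c5=5.
Step 2. [r7c1∈{2,7}] in col 1, 7 fits only at r7c1, so r7c1=7.
Step 3. [r1c3∈{2,6,7,9}] r1c3 is the only open cell in col 3 admitting 7. So r1c3=7.
Step 4. [r1c2∈{2,6,9}] 9 has one home in row 1: r1c2, so r1c2=9.
Step 5. [r4c4∈{5,8}] 8 has one home in col 4: r4c4 ⇒ r4c4=8.
Step 6. [r5c1∈{2}] r5c1 has the single candidate 2 ⇒ r5c1=2.
Step 7. [r2c3∈{4,6}] 6 has one home in box 1: r2c3 ⇒ r2c3=6.
Step 8. [r8c6∈{9}] r8c6 is down to just 9, so r8c6=9.
Step 9. [r9c6∈{2}] r9c6 is down to just 2, so r9c6=2.
Step 10. [r3c3∈{2,4}] col 3 places 2 nowhere but r3c3, so r3c3=2.
Step 11. [r6c1∈{3,9}] in row 6, 3 fits only at r6c1. So r6c1=3.
Step 12. [r8c2∈{1,6}] in row 8, 6 fits only at r8c2 ⇒ r8c2=6.
Step 13. [r8c9∈{1,3}] in col 9, 3 fits only at r8c9 ⇒ r8c9=3.
Step 14. [r9c1∈{4,9}] across col 1, 9 lands solely at r9c1 ⇒ r9c1=9.
Step 15. [r6c3∈{8,9}] row 6 places 9 nowhere but r6c3. So r6c3=9.
Step 16. [r6c7∈{5}] nothing but 5 survives at r6c7. So r6c7=5.
Step 17. [r8c8∈{1}] r8c8 is down to just 1 ⇒ r8c8=1.
Step 18. [r3c1∈{4}] r3c1 is down to just 4, so r3c1=4.
Step 19. [r9c2∈{1}] r9c2's peers cover all but 1, so r9c2=1.
Step 20. [r6c8∈{8}] r6c8's peers cover all but 8, so r6c8=8.
Step 21. [r1c4∈{2}] only 2 remains possible at r1c4, so r1c4=2.
Step 22. [r1c7∈{6}] r1c7 is down to just 6 ⇒ r1c7=6.
Step 23. [r3c2∈{3}] r3c2 has the single candidate 3 ⇒ r3c2=3.
Step 24. [r4c2∈{7}] only 7 remains possible at r4c2 ⇒ r4c2=7.
Step 25. [r9c3∈{4}] r9c3's peers cover all but 4. So r9c3=4.
Step 26. [r3c9∈{1}] r3c9 has the single candidate 1. So r3c9=1.
Step 27. [r8c3∈{5}] nothing but 5 survives at r8c3 ⇒ r8c3=5.
Step 28. [r9c4∈{3}] only 3 remains possible at r9c4 ⇒ r9c4=3.
Step 29. [r8c4∈{7}] only 7 remains possible at r8c4 ⇒ r8c4=7.
Step 30. [r6c6∈{1}] r6c6 has the single candidate 1. So r6c6=1.
Step 31. [r4c8∈{4}] r4c8 has the single candidate 4 ⇒ r4c8=4.
Step 32. [r5c3∈{8}] nothing but 8 survives at r5c3 ⇒ r5c3=8.
Step 33. [r2c7∈{4}] r2c7 is down to just 4 ⇒ r2c7=4.
Step 34. [r7c5∈{6}] only 6 remains possible at r7c5 ⇒ r7c5=6.
Step 35. [r3c4∈{5}] only 5 remains possible at r3c4, so r3c4=5.
Step 36. [r7c6∈{8}] r7c6's peers cover all but 8 ⇒ r7c6=8.
Step 37. [r1c9∈{8}] r1c9's peers cover all but 8. So r1c9=8.
Step 38. [r4c6∈{5}] only 5 remains possible at r4c6. So r4c6=5.
Step 39. [r7c2∈{2}] r7c2 is down to just 2 ⇒ r7c2=2.

Answer: 5 9 7 2 1 4 6 3 8 / 1 8 6 9 7 3 4 2 5 / 4 3 2 5 8 6 7 9 1 / 6 7 1 8 9 5 3 4 2 / 2 5 8 4 3 7 1 6 9 / 3 4 9 6 2 1 5 8 7 / 7 2 3 1 6 8 9 5 4 / 8 6 5 7 4 9 2 1 3 / 9 1 4 3 5 2 8 7 6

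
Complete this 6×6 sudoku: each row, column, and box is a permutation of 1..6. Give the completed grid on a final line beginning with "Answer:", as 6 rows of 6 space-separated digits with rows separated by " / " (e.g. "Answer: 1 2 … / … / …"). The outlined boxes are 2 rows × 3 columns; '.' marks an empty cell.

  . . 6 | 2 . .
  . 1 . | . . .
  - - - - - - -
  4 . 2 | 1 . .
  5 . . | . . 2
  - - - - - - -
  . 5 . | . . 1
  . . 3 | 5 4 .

Step 1. [r6c6∈{6}] r6c6's peers cover all but 6, so r6c6=6.
Step 2. [r1c1∈{3}] nothing but 3 survives at r1c1 ⇒ r1c1=3.
Step 3. [r2c3∈{4,5}] r2c3 is the only open cell in col 3 admitting 5 ⇒ r2c3=5.
Step 4. [r5c4∈{3}] nothing but 3 survives at r5c4. So r5c4=3.
Step 5. [r6c2∈{2}] nothing but 2 survives at r6c2, so r6c2=2.
Step 6. [r4c4∈{4,6}] across row 4, 4 lands solely at r4c4. So r4c4=4.
Step 7. [r2c6∈{3,4}] r2c6 is the only open cell in row 2 admitting 4 ⇒ r2c6=4.
Step 8. [r3c6∈{3,5}] r3c6 is the only open cell in col 6 admitting 3 ⇒ r3c6=3.
Step 9. [r4c5∈{6}] nothing but 6 survives at r4c5, so r4c5=6.
Step 10. [r1c5∈{1,5}] r1c5 is the only open cell in row 1 admitting 1. So r1c5=1.
Step 11. [r5c3∈{4}] only 4 remains possible at r5c3 ⇒ r5c3=4.
Step 12. [r3c5∈{5}] r3c5 is down to just 5 ⇒ r3c5=5.
Step 13. [r2c1∈{2}] only 2 remains possible at r2c1. So r2c1=2.
Step 14. [r6c1∈{1}] nothing but 1 survives at r6c1, so r6c1=1.
Step 15. [r4c2∈{3}] r4c2's peers cover all but 3. So r4c2=3.
Step 16. [r2c4∈{6}] nothing but 6 survives at r2c4 ⇒ r2c4=6.
Step 17. [r2c5∈{3}] r2c5 has the single candidate 3. So r2c5=3.
Step 18. [r5c5∈{2}] r5c5's peers cover all but 2. So r5c5=2.
Step 19. [r5c1∈{6}] r5c1's peers cover all but 6. So r5c1=6.
Step 20. [r3c2∈{6}] r3c2 is down to just 6, so r3c2=6.
Step 21. [r1c6∈{5}] r1c6's peers cover all but 5 ⇒ r1c6=5.
Step 22. [r1c2∈{4}] nothing but 4 survives at r1c2, so r1c2=4.
Step 23. [r4c3∈{1}] r4c3's peers cover all but 1 ⇒ r4c3=1.

Answer: 3 4 6 2 1 5 / 2 1 5 6 3 4 / 4 6 2 1 5 3 / 5 3 1 4 6 2 / 6 5 4 3 2 1 / 1 2 3 5 4 6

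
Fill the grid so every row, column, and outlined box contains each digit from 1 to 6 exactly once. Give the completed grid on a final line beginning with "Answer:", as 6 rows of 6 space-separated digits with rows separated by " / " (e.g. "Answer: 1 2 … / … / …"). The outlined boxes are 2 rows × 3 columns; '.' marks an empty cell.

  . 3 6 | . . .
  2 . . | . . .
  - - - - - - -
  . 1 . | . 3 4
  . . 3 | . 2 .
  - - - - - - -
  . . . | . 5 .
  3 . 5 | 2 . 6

Step 1. [r6c2∈{4}] r6c2 has the single candidate 4. So r6c2=4.
Step 2. [r2c3∈{1,4}] in col 3, 4 fits only at r2c3 ⇒ r2c3=4.
Step 3. [r1c1∈{1,5}] across box 1, 1 lands solely at r1c1 ⇒ r1c1=1.
Step 4. [r5c1∈{6}] nothing but 6 survives at r5c1, so r5c1=6.
Step 5. [r6c5∈{1}] r6c5 has the single candidate 1, so r6c5=1.
Step 6. [r3c4∈{5,6}] r3c4 is the only open cell in row 3 admitting 6, so r3c4=6.
Step 7. [r2c2∈{5}] nothing but 5 survives at r2c2. So r2c2=5.
Step 8. [r5c6∈{3}] r5c6's peers cover all but 3. So r5c6=3.
Step 9. [r2c6∈{1}] nothing but 1 survives at r2c6, so r2c6=1.
Step 10. [r4c6∈{5}] r4c6's peers cover all but 5. So r4c6=5.
Step 11. [r1c4∈{4,5}] r1c4 is the only open cell in row 1 admitting 5, so r1c4=5.
Step 12. [r3c3∈{2}] r3c3's peers cover all but 2 ⇒ r3c3=2.
Step 13. [r3c1∈{5}] r3c1 is down to just 5 ⇒ r3c1=5.
Step 14. [r5c4∈{4}] only 4 remains possible at r5c4, so r5c4=4.
Step 15. [r4c2∈{6}] r4c2 has the single candidate 6 ⇒ r4c2=6.
Step 16. [r2c5∈{6}] r2c5 is down to just 6 ⇒ r2c5=6.
Step 17. [r5c3∈{1}] only 1 remains possible at r5c3. So r5c3=1.
Step 18. [r5c2∈{2}] r5c2 is down to just 2 ⇒ r5c2=2.
Step 19. [r4c4∈{1}] only 1 remains possible at r4c4, so r4c4=1.
Step 20. [r1c6∈{2}] r1c6 has the single candidate 2. So r1c6=2.
Step 21. [r1c5∈{4}] nothing but 4 survives at r1c5, so r1c5=4.
Step 22. [r4c1∈{4}] r4c1 has the single candidate 4. So r4c1=4.
Step 23. [r2c4∈{3}] r2c4 has the single candidate 3. So r2c4=3.

Answer: 1 3 6 5 4 2 / 2 5 4 3 6 1 / 5 1 2 6 3 4 / 4 6 3 1 2 5 / 6 2 1 4 5 3 / 3 4 5 2 1 6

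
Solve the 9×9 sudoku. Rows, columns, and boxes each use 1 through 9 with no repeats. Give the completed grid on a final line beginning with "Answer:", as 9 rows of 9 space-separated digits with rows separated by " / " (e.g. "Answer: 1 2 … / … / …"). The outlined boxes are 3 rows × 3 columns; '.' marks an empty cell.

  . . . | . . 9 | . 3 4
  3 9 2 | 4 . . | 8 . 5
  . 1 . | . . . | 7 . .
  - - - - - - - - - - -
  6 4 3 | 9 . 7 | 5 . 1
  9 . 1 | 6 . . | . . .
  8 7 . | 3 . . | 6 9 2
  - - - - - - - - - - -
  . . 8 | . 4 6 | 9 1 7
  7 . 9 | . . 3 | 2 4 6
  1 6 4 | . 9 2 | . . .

Step 1. [r7c4∈{5}] r7c4 has the single candidate 5, so r7c4=5.
Step 2. [r1c1∈{5}] r1c1 has the single candidate 5. So r1c1=5.
Step 3. [r4c8∈{8}] r4c8 is down to just 8. So r4c8=8.
Step 4. [r2c5∈{1,6,7}] r2c5 is the only open cell in row 2 admitting 7. So r2c5=7.
Step 5. [r3c5∈{2,3,5,6,8}] in row 3, 3 fits only at r3c5, so r3c5=3.
Step 6. [r1c5∈{1,2,6,8}] col 5 places 6 nowhere but r1c5. So r1c5=6.
Step 7. [r6c6∈{1,4,5}] 4 has one home in row 6: r6c6. So r6c6=4.
Step 8. [r5c2∈{2,5}] in box 4, 2 fits only at r5c2. So r5c2=2.
Step 9. [r1c4∈{1,2,8}] r1c4 is the only open cell in row 1 admitting 2. So r1c4=2.
Step 10. [r3c4∈{8}] nothing but 8 survives at r3c4 ⇒ r3c4=8.
Step 11. [r5c9∈{3}] nothing but 3 survives at r5c9. So r5c9=3.
Step 12. [r6c5∈{1,5}] across row 6, 1 lands solely at r6c5 ⇒ r6c5=1.
Step 13. [r5c6∈{5,8}] r5c6 is the only open cell in col 6 admitting 8. So r5c6=8.
Step 14. [r3c8∈{2,6}] across row 3, 2 lands solely at r3c8. So r3c8=2.
Step 15. [r9c8∈{5}] r9c8 is down to just 5 ⇒ r9c8=5.
Step 16. [r2c6∈{1}] nothing but 1 survives at r2c6 ⇒ r2c6=1.
Step 17. [r9c9∈{8}] r9c9 is down to just 8. So r9c9=8.
Step 18. [r1c2∈{8}] nothing but 8 survives at r1c2. So r1c2=8.
Step 19. [r1c3∈{7}] r1c3 has the single candidate 7. So r1c3=7.
Step 20. [r9c4∈{7}] r9c4 is down to just 7. So r9c4=7.
Step 21. [r3c9∈{9}] nothing but 9 survives at r3c9 ⇒ r3c9=9.
Step 22. [r7c1∈{2}] only 2 remains possible at r7c1 ⇒ r7c1=2.
Step 23. [r8c2∈{5}] r8c2 has the single candidate 5, so r8c2=5.
Step 24. [r8c4∈{1}] nothing but 1 survives at r8c4 ⇒ r8c4=1.
Step 25. [r5c8∈{7}] only 7 remains possible at r5c8, so r5c8=7.
Step 26. [r8c5∈{8}] only 8 remains possible at r8c5. So r8c5=8.
Step 27. [r3c1∈{4}] r3c1's peers cover all but 4 ⇒ r3c1=4.
Step 28. [r5c7∈{4}] r5c7 has the single candidate 4, so r5c7=4.
Step 29. [r4c5∈{2}] nothing but 2 survives at r4c5. So r4c5=2.
Step 30. [r2c8∈{6}] r2c8 has the single candidate 6, so r2c8=6.
Step 31. [r1c7∈{1}] r1c7's peers cover all but 1 ⇒ r1c7=1.
Step 32. [r7c2∈{3}] r7c2 has the single candidate 3 ⇒ r7c2=3.
Step 33. [r3c3∈{6}] r3c3 is down to just 6, so r3c3=6.
Step 34. [r5c5∈{5}] nothing but 5 survives at r5c5 ⇒ r5c5=5.
Step 35. [r3c6∈{5}] nothing but 5 survives at r3c6 ⇒ r3c6=5.
Step 36. [r9c7∈{3}] only 3 remains possible at r9c7 ⇒ r9c7=3.
Step 37. [r6c3∈{5}] r6c3 has the single candidate 5. So r6c3=5.

Answer: 5 8 7 2 6 9 1 3 4 / 3 9 2 4 7 1 8 6 5 / 4 1 6 8 3 5 7 2 9 / 6 4 3 9 2 7 5 8 1 / 9 2 1 6 5 8 4 7 3 / 8 7 5 3 1 4 6 9 2 / 2 3 8 5 4 6 9 1 7 / 7 5 9 1 8 3 2 4 6 / 1 6 4 7 9 2 3 5 8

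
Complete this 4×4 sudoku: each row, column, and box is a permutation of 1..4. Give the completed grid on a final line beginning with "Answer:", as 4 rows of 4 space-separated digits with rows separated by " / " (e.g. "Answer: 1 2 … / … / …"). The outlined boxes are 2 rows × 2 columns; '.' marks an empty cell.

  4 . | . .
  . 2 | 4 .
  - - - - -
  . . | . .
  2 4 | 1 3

Step 1. [r2c1∈{1,3}] r2c1 is the only open cell in row 2 admitting 3 ⇒ r2c1=3.
Step 2. [r3c3∈{2}] r3c3's peers cover all but 2, so r3c3=2.
Step 3. [r1c2∈{1}] r1c2 has the single candidate 1 ⇒ r1c2=1.
Step 4. [r3c1∈{1}] nothing but 1 survives at r3c1. So r3c1=1.
Step 5. [r1c3∈{3}] r1c3's peers cover all but 3, so r1c3=3.
Step 6. [r2c4∈{1}] r2c4 is down to just 1. So r2c4=1.
Step 7. [r1c4∈{2}] r1c4's peers cover all but 2. So r1c4=2.
Step 8. [r3c4∈{4}] r3c4's peers cover all but 4. So r3c4=4.
Step 9. [r3c2∈{3}] only 3 remains possible at r3c2 ⇒ r3c2=3.

Answer: 4 1 3 2 / 3 2 4 1 / 1 3 2 4 / 2 4 1 3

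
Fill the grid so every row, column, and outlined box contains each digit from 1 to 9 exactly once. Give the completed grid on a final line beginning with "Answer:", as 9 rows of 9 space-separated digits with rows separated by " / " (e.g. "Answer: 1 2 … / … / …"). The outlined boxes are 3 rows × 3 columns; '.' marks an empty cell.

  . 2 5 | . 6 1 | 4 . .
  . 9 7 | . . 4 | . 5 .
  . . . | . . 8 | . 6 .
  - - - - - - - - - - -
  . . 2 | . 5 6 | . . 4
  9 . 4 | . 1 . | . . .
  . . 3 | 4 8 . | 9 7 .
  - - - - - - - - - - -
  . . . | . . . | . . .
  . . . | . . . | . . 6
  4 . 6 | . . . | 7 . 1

Step 1. [r4c4∈{3,7,9}] r4c4 is the only open cell in row 4 admitting 9. So r4c4=9.
Step 2. [r3c5∈{2,3,7,9}] r3c5 is the only open cell in box 2 admitting 9, so r3c5=9.
Step 3. [r7c4∈{1,2,3,5,6,7,8}] across row 7, 6 lands solely at r7c4, so r7c4=6.
Step 4. [r8c4∈{1,2,3,5,7,8}] col 4 places 1 nowhere but r8c4 ⇒ r8c4=1.
Step 5. [r6c6∈{2}] r6c6 has the single candidate 2. So r6c6=2.
Step 6. [r6c9∈{5}] r6c9's peers cover all but 5 ⇒ r6c9=5.
Step 7. [r5c2∈{5,6,7,8}] r5c2 is the only open cell in row 5 admitting 5 ⇒ r5c2=5.
Step 8. [r9c4∈{2,3,5,8}] across col 4, 8 lands solely at r9c4, so r9c4=8.
Step 9. [r9c2∈{3}] nothing but 3 survives at r9c2 ⇒ r9c2=3.
Step 10. [r4c8∈{1,3,8}] r4c8 is the only open cell in col 8 admitting 1, so r4c8=1.
Step 11. [r4c7∈{3,8}] across row 4, 3 lands solely at r4c7. So r4c7=3.
Step 12. [r3c3∈{1}] only 1 remains possible at r3c3 ⇒ r3c3=1.
Step 13. [r3c7∈{2}] r3c7 is down to just 2 ⇒ r3c7=2.
Step 14. [r3c1∈{3}] only 3 remains possible at r3c1, so r3c1=3.
Step 15. [r1c1∈{8}] r1c1 has the single candidate 8. So r1c1=8.
Step 16. [r9c5∈{2}] only 2 remains possible at r9c5, so r9c5=2.
Step 17. [r9c8∈{9}] nothing but 9 survives at r9c8. So r9c8=9.
Step 18. [r2c5∈{3}] r2c5's peers cover all but 3, so r2c5=3.
Step 19. [r1c8∈{3}] only 3 remains possible at r1c8 ⇒ r1c8=3.
Step 20. [r8c6∈{3,5,7,9}] r8c6 is the only open cell in row 8 admitting 3. So r8c6=3.
Step 21. [r4c1∈{7}] r4c1 has the single candidate 7 ⇒ r4c1=7.
Step 22. [r2c9∈{8}] r2c9's peers cover all but 8 ⇒ r2c9=8.
Step 23. [r7c6∈{5,7,9}] 9 has one home in col 6: r7c6. So r7c6=9.
Step 24. [r7c3∈{8}] r7c3 is down to just 8. So r7c3=8.
Step 25. [r1c4∈{7}] r1c4 is down to just 7, so r1c4=7.
Step 26. [r8c2∈{7}] r8c2 has the single candidate 7, so r8c2=7.
Step 27. [r6c2∈{1,6}] 6 has one home in col 2: r6c2. So r6c2=6.
Step 28. [r7c7∈{5}] r7c7's peers cover all but 5, so r7c7=5.
Step 29. [r8c5∈{4}] nothing but 4 survives at r8c5 ⇒ r8c5=4.
Step 30. [r5c9∈{2}] r5c9's peers cover all but 2 ⇒ r5c9=2.
Step 31. [r5c8∈{8}] nothing but 8 survives at r5c8. So r5c8=8.
Step 32. [r8c8∈{2}] only 2 remains possible at r8c8, so r8c8=2.
Step 33. [r7c1∈{1,2}] r7c1 is the only open cell in row 7 admitting 2. So r7c1=2.
Step 34. [r3c9∈{7}] r3c9's peers cover all but 7, so r3c9=7.
Step 35. [r8c7∈{8}] r8c7's peers cover all but 8 ⇒ r8c7=8.
Step 36. [r3c2∈{4}] r3c2 is down to just 4 ⇒ r3c2=4.
Step 37. [r5c6∈{7}] r5c6 has the single candidate 7, so r5c6=7.
Step 38. [r5c7∈{6}] nothing but 6 survives at r5c7, so r5c7=6.
Step 39. [r7c5∈{7}] r7c5 is down to just 7. So r7c5=7.
Step 40. [r4c2∈{8}] r4c2's peers cover all but 8. So r4c2=8.
Step 41. [r7c8∈{4}] r7c8 is down to just 4. So r7c8=4.
Step 42. [r2c1∈{6}] nothing but 6 survives at r2c1 ⇒ r2c1=6.
Step 43. [r5c4∈{3}] only 3 remains possible at r5c4. So r5c4=3.
Step 44. [r2c7∈{1}] r2c7 is down to just 1 ⇒ r2c7=1.
Step 45. [r1c9∈{9}] r1c9 has the single candidate 9. So r1c9=9.
Step 46. [r3c4∈{5}] nothing but 5 survives at r3c4 ⇒ r3c4=5.
Step 47. [r6c1∈{1}] r6c1's peers cover all but 1. So r6c1=1.
Step 48. [r2c4∈{2}] r2c4 has the single candidate 2 ⇒ r2c4=2.
Step 49. [r7c9∈{3}] nothing but 3 survives at r7c9 ⇒ r7c9=3.
Step 50. [r8c1∈{5}] r8c1's peers cover all but 5, so r8c1=5.
Step 51. [r7c2∈{1}] r7c2 is down to just 1. So r7c2=1.
Step 52. [r8c3∈{9}] only 9 remains possible at r8c3, so r8c3=9.
Step 53. [r9c6∈{5}] nothing but 5 survives at r9c6, so r9c6=5.

Answer: 8 2 5 7 6 1 4 3 9 / 6 9 7 2 3 4 1 5 8 / 3 4 1 5 9 8 2 6 7 / 7 8 2 9 5 6 3 1 4 / 9 5 4 3 1 7 6 8 2 / 1 6 3 4 8 2 9 7 5 / 2 1 8 6 7 9 5 4 3 / 5 7 9 1 4 3 8 2 6 / 4 3 6 8 2 5 7 9 1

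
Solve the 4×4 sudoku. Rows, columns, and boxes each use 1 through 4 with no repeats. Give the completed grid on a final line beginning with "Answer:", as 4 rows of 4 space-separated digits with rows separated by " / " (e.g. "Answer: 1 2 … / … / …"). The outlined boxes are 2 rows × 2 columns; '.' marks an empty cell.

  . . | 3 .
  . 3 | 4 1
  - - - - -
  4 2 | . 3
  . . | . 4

Step 1. [r4c2∈{1}] r4c2 is down to just 1, so r4c2=1.
Step 2. [r1c4∈{2}] r1c4 has the single candidate 2, so r1c4=2.
Step 3. [r4c3∈{2}] r4c3's peers cover all but 2 ⇒ r4c3=2.
Step 4. [r3c3∈{1}] r3c3's peers cover all but 1, so r3c3=1.
Step 5. [r4c1∈{3}] r4c1's peers cover all but 3. So r4c1=3.
Step 6. [r1c2∈{4}] only 4 remains possible at r1c2. So r1c2=4.
Step 7. [r1c1∈{1}] nothing but 1 survives at r1c1. So r1c1=1.
Step 8. [r2c1∈{2}] only 2 remains possible at r2c1, so r2c1=2.

Answer: 1 4 3 2 / 2 3 4 1 / 4 2 1 3 / 3 1 2 4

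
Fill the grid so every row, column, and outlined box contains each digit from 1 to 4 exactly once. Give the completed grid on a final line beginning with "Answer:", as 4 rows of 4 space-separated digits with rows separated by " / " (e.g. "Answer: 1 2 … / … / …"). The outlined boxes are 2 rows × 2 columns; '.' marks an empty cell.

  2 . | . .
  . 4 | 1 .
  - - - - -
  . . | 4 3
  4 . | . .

Step 1. [r1c2∈{1,3}] r1c2 is the only open cell in row 1 admitting 1, so r1c2=1.
Step 2. [r4c3∈{2}] nothing but 2 survives at r4c3. So r4c3=2.
Step 3. [r4c4∈{1}] nothing but 1 survives at r4c4, so r4c4=1.
Step 4. [r2c4∈{2}] only 2 remains possible at r2c4 ⇒ r2c4=2.
Step 5. [r3c2∈{2}] r3c2 has the single candidate 2 ⇒ r3c2=2.
Step 6. [r2c1∈{3}] r2c1's peers cover all but 3, so r2c1=3.
Step 7. [r1c3∈{3}] r1c3's peers cover all but 3 ⇒ r1c3=3.
Step 8. [r1c4∈{4}] nothing but 4 survives at r1c4 ⇒ r1c4=4.
Step 9. [r4c2∈{3}] r4c2 is down to just 3, so r4c2=3.
Step 10. [r3c1∈{1}] r3c1 has the single candidate 1. So r3c1=1.

Answer: 2 1 3 4 / 3 4 1 2 / 1 2 4 3 / 4 3 2 1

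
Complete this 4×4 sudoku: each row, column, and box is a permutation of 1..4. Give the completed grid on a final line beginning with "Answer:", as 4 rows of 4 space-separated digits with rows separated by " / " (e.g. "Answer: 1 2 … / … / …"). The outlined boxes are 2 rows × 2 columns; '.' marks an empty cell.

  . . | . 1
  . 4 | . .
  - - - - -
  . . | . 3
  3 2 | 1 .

Step 1. [r2c4∈{2}] nothing but 2 survives at r2c4. So r2c4=2.
Step 2. [r3c1∈{1,4}] in col 1, 4 fits only at r3c1 ⇒ r3c1=4.
Step 3. [r1c3∈{3,4}] across row 1, 4 lands solely at r1c3, so r1c3=4.
Step 4. [r1c2∈{3}] nothing but 3 survives at r1c2. So r1c2=3.
Step 5. [r2c3∈{3}] only 3 remains possible at r2c3, so r2c3=3.
Step 6. [r3c3∈{2}] only 2 remains possible at r3c3, so r3c3=2.
Step 7. [r3c2∈{1}] r3c2 is down to just 1. So r3c2=1.
Step 8. [r4c4∈{4}] r4c4 is down to just 4. So r4c4=4.
Step 9. [r1c1∈{2}] r1c1 is down to just 2. So r1c1=2.
Step 10. [r2c1∈{1}] only 1 remains possible at r2c1 ⇒ r2c1=1.

Answer: 2 3 4 1 / 1 4 3 2 / 4 1 2 3 / 3 2 1 4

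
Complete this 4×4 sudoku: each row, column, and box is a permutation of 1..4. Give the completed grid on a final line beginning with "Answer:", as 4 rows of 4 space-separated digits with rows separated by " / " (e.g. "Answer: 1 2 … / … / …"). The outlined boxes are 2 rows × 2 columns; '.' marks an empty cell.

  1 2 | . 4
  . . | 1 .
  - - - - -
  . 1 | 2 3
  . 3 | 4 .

Step 1. [r2c2∈{4}] only 4 remains possible at r2c2 ⇒ r2c2=4.
Step 2. [r4c1∈{2}] r4c1 is down to just 2 ⇒ r4c1=2.
Step 3. [r1c3∈{3}] only 3 remains possible at r1c3. So r1c3=3.
Step 4. [r3c1∈{4}] r3c1 has the single candidate 4 ⇒ r3c1=4.
Step 5. [r2c4∈{2}] r2c4 has the single candidate 2, so r2c4=2.
Step 6. [r4c4∈{1}] nothing but 1 survives at r4c4. So r4c4=1.
Step 7. [r2c1∈{3}] only 3 remains possible at r2c1 ⇒ r2c1=3.

Answer: 1 2 3 4 / 3 4 1 2 / 4 1 2 3 / 2 3 4 1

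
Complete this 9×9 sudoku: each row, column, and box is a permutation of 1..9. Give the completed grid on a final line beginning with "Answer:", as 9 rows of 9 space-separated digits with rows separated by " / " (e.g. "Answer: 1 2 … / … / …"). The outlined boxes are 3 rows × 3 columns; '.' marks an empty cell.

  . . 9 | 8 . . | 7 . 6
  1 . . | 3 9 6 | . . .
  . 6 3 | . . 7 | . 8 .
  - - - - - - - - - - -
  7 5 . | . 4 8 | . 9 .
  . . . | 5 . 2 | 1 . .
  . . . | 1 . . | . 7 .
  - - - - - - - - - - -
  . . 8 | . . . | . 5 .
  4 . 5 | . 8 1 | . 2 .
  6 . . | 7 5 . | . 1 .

Step 1. [r2c8∈{4}] nothing but 4 survives at r2c8 ⇒ r2c8=4.
Step 2. [r4c4∈{6}] only 6 remains possible at r4c4. So r4c4=6.
Step 3. [r6c5∈{3}] only 3 remains possible at r6c5 ⇒ r6c5=3.
Step 4. [r8c4∈{9}] r8c4 is down to just 9 ⇒ r8c4=9.
Step 5. [r9c3∈{2}] only 2 remains possible at r9c3. So r9c3=2.
Step 6. [r1c2∈{2,4}] box 1 places 4 nowhere but r1c2, so r1c2=4.
Step 7. [r2c2∈{2,7,8}] row 2 places 8 nowhere but r2c2, so r2c2=8.
Step 8. [r6c2∈{2,9}] col 2 places 2 nowhere but r6c2. So r6c2=2.
Step 9. [r3c9∈{1,2,5,9}] col 9 places 1 nowhere but r3c9. So r3c9=1.
Step 10. [r3c5∈{2}] r3c5 is down to just 2, so r3c5=2.
Step 11. [r7c2∈{1,3,7,9}] in row 7, 1 fits only at r7c2 ⇒ r7c2=1.
Step 12. [r7c9∈{3,4,7,9}] in row 7, 7 fits only at r7c9. So r7c9=7.
Step 13. [r8c9∈{3}] r8c9's peers cover all but 3, so r8c9=3.
Step 14. [r9c9∈{4,8,9}] across col 9, 9 lands solely at r9c9. So r9c9=9.
Step 15. [r5c8∈{3,6}] 6 has one home in col 8: r5c8 ⇒ r5c8=6.
Step 16. [r5c2∈{3,9}] col 2 places 9 nowhere but r5c2 ⇒ r5c2=9.
Step 17. [r6c1∈{8}] nothing but 8 survives at r6c1 ⇒ r6c1=8.
Step 18. [r3c1∈{5}] r3c1's peers cover all but 5 ⇒ r3c1=5.
Step 19. [r5c3∈{4}] r5c3 has the single candidate 4. So r5c3=4.
Step 20. [r4c9∈{2}] only 2 remains possible at r4c9, so r4c9=2.
Step 21. [r9c2∈{3}] r9c2 has the single candidate 3 ⇒ r9c2=3.
Step 22. [r9c6∈{4}] r9c6's peers cover all but 4. So r9c6=4.
Step 23. [r6c9∈{4,5}] 4 has one home in col 9: r6c9. So r6c9=4.
Step 24. [r2c7∈{2,5}] 2 has one home in row 2: r2c7 ⇒ r2c7=2.
Step 25. [r8c7∈{6}] r8c7 is down to just 6 ⇒ r8c7=6.
Step 26. [r7c4∈{2}] r7c4 is down to just 2 ⇒ r7c4=2.
Step 27. [r2c3∈{7}] r2c3 is down to just 7 ⇒ r2c3=7.
Step 28. [r2c9∈{5}] r2c9's peers cover all but 5. So r2c9=5.
Step 29. [r9c7∈{8}] r9c7 is down to just 8, so r9c7=8.
Step 30. [r7c7∈{4}] r7c7 has the single candidate 4, so r7c7=4.
Step 31. [r4c7∈{3}] nothing but 3 survives at r4c7. So r4c7=3.
Step 32. [r7c6∈{3}] nothing but 3 survives at r7c6. So r7c6=3.
Step 33. [r5c5∈{7}] only 7 remains possible at r5c5, so r5c5=7.
Step 34. [r1c1∈{2}] only 2 remains possible at r1c1 ⇒ r1c1=2.
Step 35. [r8c2∈{7}] nothing but 7 survives at r8c2, so r8c2=7.
Step 36. [r1c5∈{1}] r1c5 is down to just 1. So r1c5=1.
Step 37. [r3c7∈{9}] r3c7 has the single candidate 9. So r3c7=9.
Step 38. [r5c1∈{3}] r5c1 has the single candidate 3, so r5c1=3.
Step 39. [r1c8∈{3}] r1c8 has the single candidate 3. So r1c8=3.
Step 40. [r1c6∈{5}] nothing but 5 survives at r1c6. So r1c6=5.
Step 41. [r6c3∈{6}] r6c3 has the single candidate 6 ⇒ r6c3=6.
Step 42. [r5c9∈{8}] only 8 remains possible at r5c9, so r5c9=8.
Step 43. [r6c7∈{5}] r6c7's peers cover all but 5. So r6c7=5.
Step 44. [r7c5∈{6}] nothing but 6 survives at r7c5, so r7c5=6.
Step 45. [r4c3∈{1}] r4c3 is down to just 1. So r4c3=1.
Step 46. [r3c4∈{4}] r3c4's peers cover all but 4. So r3c4=4.
Step 47. [r7c1∈{9}] r7c1's peers cover all but 9, so r7c1=9.
Step 48. [r6c6∈{9}] r6c6 has the single candidate 9 ⇒ r6c6=9.

Answer: 2 4 9 8 1 5 7 3 6 / 1 8 7 3 9 6 2 4 5 / 5 6 3 4 2 7 9 8 1 / 7 5 1 6 4 8 3 9 2 / 3 9 4 5 7 2 1 6 8 / 8 2 6 1 3 9 5 7 4 / 9 1 8 2 6 3 4 5 7 / 4 7 5 9 8 1 6 2 3 / 6 3 2 7 5 4 8 1 9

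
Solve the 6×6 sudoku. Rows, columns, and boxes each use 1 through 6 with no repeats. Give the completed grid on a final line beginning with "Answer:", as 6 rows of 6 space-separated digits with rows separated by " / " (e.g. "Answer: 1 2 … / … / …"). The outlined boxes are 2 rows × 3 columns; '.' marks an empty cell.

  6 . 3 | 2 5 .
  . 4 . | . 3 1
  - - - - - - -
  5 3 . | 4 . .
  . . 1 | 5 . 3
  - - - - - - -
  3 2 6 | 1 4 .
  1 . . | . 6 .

Step 1. [r3c3∈{2}] r3c3's peers cover all but 2 ⇒ r3c3=2.
Step 2. [r6c2∈{5}] r6c2's peers cover all but 5, so r6c2=5.
Step 3. [r4c5∈{2}] nothing but 2 survives at r4c5 ⇒ r4c5=2.
Step 4. [r5c6∈{5}] r5c6 is down to just 5 ⇒ r5c6=5.
Step 5. [r2c3∈{5}] r2c3 is down to just 5 ⇒ r2c3=5.
Step 6. [r3c5∈{1}] r3c5's peers cover all but 1 ⇒ r3c5=1.
Step 7. [r2c1∈{2}] nothing but 2 survives at r2c1. So r2c1=2.
Step 8. [r6c4∈{3}] nothing but 3 survives at r6c4. So r6c4=3.
Step 9. [r4c1∈{4}] only 4 remains possible at r4c1, so r4c1=4.
Step 10. [r4c2∈{6}] nothing but 6 survives at r4c2 ⇒ r4c2=6.
Step 11. [r1c6∈{4}] only 4 remains possible at r1c6, so r1c6=4.
Step 12. [r1c2∈{1}] only 1 remains possible at r1c2, so r1c2=1.
Step 13. [r6c3∈{4}] nothing but 4 survives at r6c3, so r6c3=4.
Step 14. [r6c6∈{2}] r6c6 has the single candidate 2, so r6c6=2.
Step 15. [r2c4∈{6}] nothing but 6 survives at r2c4. So r2c4=6.
Step 16. [r3c6∈{6}] only 6 remains possible at r3c6, so r3c6=6.

Answer: 6 1 3 2 5 4 / 2 4 5 6 3 1 / 5 3 2 4 1 6 / 4 6 1 5 2 3 / 3 2 6 1 4 5 / 1 5 4 3 6 2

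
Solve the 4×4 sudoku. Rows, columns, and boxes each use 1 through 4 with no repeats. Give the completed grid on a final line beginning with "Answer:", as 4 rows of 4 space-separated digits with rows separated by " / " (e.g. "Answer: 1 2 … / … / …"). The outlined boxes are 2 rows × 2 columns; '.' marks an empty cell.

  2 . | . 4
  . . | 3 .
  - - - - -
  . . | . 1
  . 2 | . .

Step 1. [r4c1∈{1,3,4}] across row 4, 1 lands solely at r4c1, so r4c1=1.
Step 2. [r2c1∈{4}] r2c1 has the single candidate 4 ⇒ r2c1=4.
Step 3. [r1c2∈{1,3}] r1c2 is the only open cell in row 1 admitting 3, so r1c2=3.
Step 4. [r3c2∈{4}] nothing but 4 survives at r3c2 ⇒ r3c2=4.
Step 5. [r1c3∈{1}] r1c3 has the single candidate 1, so r1c3=1.
Step 6. [r4c3∈{4}] only 4 remains possible at r4c3, so r4c3=4.
Step 7. [r2c4∈{2}] r2c4 has the single candidate 2, so r2c4=2.
Step 8. [r4c4∈{3}] only 3 remains possible at r4c4, so r4c4=3.
Step 9. [r3c3∈{2}] r3c3's peers cover all but 2, so r3c3=2.
Step 10. [r2c2∈{1}] r2c2's peers cover all but 1. So r2c2=1.
Step 11. [r3c1∈{3}] r3c1 is down to just 3, so r3c1=3.

Answer: 2 3 1 4 / 4 1 3 2 / 3 4 2 1 / 1 2 4 3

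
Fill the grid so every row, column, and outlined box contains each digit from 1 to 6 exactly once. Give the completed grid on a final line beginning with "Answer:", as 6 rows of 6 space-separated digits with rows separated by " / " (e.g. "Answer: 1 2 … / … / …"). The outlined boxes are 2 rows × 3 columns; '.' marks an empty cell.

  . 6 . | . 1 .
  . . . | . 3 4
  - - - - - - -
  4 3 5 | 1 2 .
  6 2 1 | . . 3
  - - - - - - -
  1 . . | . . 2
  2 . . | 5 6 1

Step 1. [r1c3∈{2,3,4}] 4 has one home in row 1: r1c3, so r1c3=4.
Step 2. [r5c5∈{4}] r5c5 is down to just 4 ⇒ r5c5=4.
Step 3. [r2c1∈{5}] r2c1 has the single candidate 5 ⇒ r2c1=5.
Step 4. [r6c3∈{3}] r6c3's peers cover all but 3, so r6c3=3.
Step 5. [r2c4∈{2,6}] row 2 places 6 nowhere but r2c4. So r2c4=6.
Step 6. [r5c3∈{6}] only 6 remains possible at r5c3, so r5c3=6.
Step 7. [r6c2∈{4}] r6c2 has the single candidate 4. So r6c2=4.
Step 8. [r1c4∈{2}] r1c4 has the single candidate 2. So r1c4=2.
Step 9. [r4c5∈{5}] r4c5 has the single candidate 5, so r4c5=5.
Step 10. [r4c4∈{4}] r4c4's peers cover all but 4 ⇒ r4c4=4.
Step 11. [r5c2∈{5}] r5c2 has the single candidate 5, so r5c2=5.
Step 12. [r2c3∈{2}] r2c3 is down to just 2, so r2c3=2.
Step 13. [r1c1∈{3}] nothing but 3 survives at r1c1, so r1c1=3.
Step 14. [r2c2∈{1}] r2c2's peers cover all but 1, so r2c2=1.
Step 15. [r3c6∈{6}] nothing but 6 survives at r3c6 ⇒ r3c6=6.
Step 16. [r1c6∈{5}] r1c6 has the single candidate 5. So r1c6=5.
Step 17. [r5c4∈{3}] r5c4 has the single candidate 3, so r5c4=3.

Answer: 3 6 4 2 1 5 / 5 1 2 6 3 4 / 4 3 5 1 2 6 / 6 2 1 4 5 3 / 1 5 6 3 4 2 / 2 4 3 5 6 1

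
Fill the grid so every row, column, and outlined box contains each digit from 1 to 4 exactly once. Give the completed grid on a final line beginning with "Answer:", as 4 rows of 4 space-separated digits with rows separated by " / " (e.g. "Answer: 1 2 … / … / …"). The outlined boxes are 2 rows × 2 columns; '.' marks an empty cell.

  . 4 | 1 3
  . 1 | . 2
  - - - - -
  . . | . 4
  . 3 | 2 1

Step 1. [r1c1∈{2}] nothing but 2 survives at r1c1 ⇒ r1c1=2.
Step 2. [r2c3∈{4}] r2c3 is down to just 4. So r2c3=4.
Step 3. [r2c1∈{3}] only 3 remains possible at r2c1. So r2c1=3.
Step 4. [r4c1∈{4}] r4c1 is down to just 4, so r4c1=4.
Step 5. [r3c3∈{3}] r3c3's peers cover all but 3, so r3c3=3.
Step 6. [r3c2∈{2}] r3c2 is down to just 2. So r3c2=2.
Step 7. [r3c1∈{1}] r3c1's peers cover all but 1 ⇒ r3c1=1.

Answer: 2 4 1 3 / 3 1 4 2 / 1 2 3 4 / 4 3 2 1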